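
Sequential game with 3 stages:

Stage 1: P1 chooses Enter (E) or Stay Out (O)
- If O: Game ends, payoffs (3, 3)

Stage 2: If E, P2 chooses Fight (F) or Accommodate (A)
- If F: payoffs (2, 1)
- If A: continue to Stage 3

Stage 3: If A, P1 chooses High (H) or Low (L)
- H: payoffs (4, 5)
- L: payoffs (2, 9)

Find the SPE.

SPE: (E, A, H); Outcome (4, 5)

Work:
Stage 3: P1 chooses H (4 vs 2)
Stage 2: P2: F->1, A->5 (anticipating H). Choose A
Stage 1: P1: O->3, E->4 (anticipating A, H). Choose E
SPE path: E -> A -> H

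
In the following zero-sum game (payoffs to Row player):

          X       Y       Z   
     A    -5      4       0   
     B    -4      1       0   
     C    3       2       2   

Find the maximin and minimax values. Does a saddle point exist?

Maximin = 2, Minimax = 2, Saddle: True

Work:
Row minimums: [-5, -4, 2] → maximin = 2
Column maximums: [3, 4, 2] → minimax = 2
Saddle point exists! Game value = 2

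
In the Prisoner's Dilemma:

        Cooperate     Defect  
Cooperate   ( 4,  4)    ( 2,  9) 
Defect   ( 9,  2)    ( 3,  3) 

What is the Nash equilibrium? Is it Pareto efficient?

(Defect, Defect) is NE; not Pareto efficient

Work:
Defect dominates Cooperate for both players:
If P2 cooperates: Defect (9) > Cooperate (4)
If P2 defects: Defect (3) > Cooperate (2)
NE: (Defect, Defect) with payoff (3, 3)
But (Cooperate, Cooperate) = (4, 4) Pareto dominates (3, 3)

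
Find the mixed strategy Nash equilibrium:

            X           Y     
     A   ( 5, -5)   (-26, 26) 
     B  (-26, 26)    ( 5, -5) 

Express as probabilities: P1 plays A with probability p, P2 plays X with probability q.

p = 0.5, q = 0.5

Work:
Find probabilities that make opponent indifferent:
P2 chooses q to make P1 indifferent between A and B
P1 chooses p to make P2 indifferent between X and Y
Mixed NE: P1 plays (A: 0.5, B: 0.5), P2 plays (X: 0.5, Y: 0.5)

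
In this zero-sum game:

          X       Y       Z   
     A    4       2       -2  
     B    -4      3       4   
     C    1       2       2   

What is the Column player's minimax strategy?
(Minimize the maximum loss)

Column should play Y, value = 3

Work:
Column player minimizes Row's maximum payoff:
Column X: max payoff to Row = 4
Column Y: max payoff to Row = 3
Column Z: max payoff to Row = 4
Minimum is 3, achieved by column Y.
Minimax strategy: Y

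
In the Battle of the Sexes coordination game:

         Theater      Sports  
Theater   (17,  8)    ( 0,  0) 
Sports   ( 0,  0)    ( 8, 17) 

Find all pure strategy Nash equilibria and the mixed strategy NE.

Pure NE: (Theater, Theater) and (Sports, Sports); Mixed NE: p = 0.68, q = 0.32

Work:
Check pure NE:
(Theater, Theater): (17, 8) - no unilateral deviation beneficial
(Sports, Sports): (8, 17) - no unilateral deviation beneficial
Mixed NE: P1 plays Theater with p = 0.68, P2 plays Theater with q = 0.32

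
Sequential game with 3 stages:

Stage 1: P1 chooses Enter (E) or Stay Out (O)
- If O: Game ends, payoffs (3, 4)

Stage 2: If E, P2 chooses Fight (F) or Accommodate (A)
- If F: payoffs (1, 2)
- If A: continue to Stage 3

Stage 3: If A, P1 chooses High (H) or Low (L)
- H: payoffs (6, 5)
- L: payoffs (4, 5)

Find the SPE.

SPE: (E, A, H); Outcome (6, 5)

Work:
Stage 3: P1 chooses H (6 vs 4)
Stage 2: P2: F->2, A->5 (anticipating H). Choose A
Stage 1: P1: O->3, E->6 (anticipating A, H). Choose E
SPE path: E -> A -> H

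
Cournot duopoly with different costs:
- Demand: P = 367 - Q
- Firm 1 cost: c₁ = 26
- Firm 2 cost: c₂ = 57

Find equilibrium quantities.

q₁* = 124.0, q₂* = 93.0

Work:
Reaction: q₁ = (367 - 26 - q₂)/2
Reaction: q₂ = (367 - 57 - q₁)/2
Solve simultaneously:
q₁* = (367 - 2×26 + 57)/3 = 124.0
q₂* = (367 - 2×57 + 26)/3 = 93.0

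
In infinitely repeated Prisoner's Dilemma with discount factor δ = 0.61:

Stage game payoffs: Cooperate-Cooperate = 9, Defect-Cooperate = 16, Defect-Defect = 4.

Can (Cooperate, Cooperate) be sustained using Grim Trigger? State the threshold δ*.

δ* = 0.5833; since δ = 0.61 ≥ 0.5833, cooperation can be sustained

Work:
For Grim Trigger:
Cooperate forever: 9/(1-δ)
Defect then punished: 16 + 4·δ/(1-δ)
Need: 9/(1-δ) ≥ 16 + 4·δ/(1-δ)
Solving: δ ≥ (T-R)/(T-P) = (16-9)/(16-4) = 0.5833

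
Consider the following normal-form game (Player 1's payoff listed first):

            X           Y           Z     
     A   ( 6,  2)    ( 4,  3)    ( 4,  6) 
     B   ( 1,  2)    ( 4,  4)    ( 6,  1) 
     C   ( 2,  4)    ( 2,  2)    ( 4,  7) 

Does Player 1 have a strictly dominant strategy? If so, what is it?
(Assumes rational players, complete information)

No strictly dominant strategy exists for Player 1

Work:
A strategy strictly dominates another if it gives a strictly higher payoff against every opponent action. Compare each pair of P1's strategies column-by-column:
  A vs B: [6 vs 1, 4 vs 4, 4 vs 6] → A does not strictly dominate B (column Y: 4 ≤ 4)
  A vs C: [6 vs 2, 4 vs 2, 4 vs 4] → A does not strictly dominate C (column Z: 4 ≤ 4)
  B vs A: [1 vs 6, 4 vs 4, 6 vs 4] → B does not strictly dominate A (column X: 1 ≤ 6)
  B vs C: [1 vs 2, 4 vs 2, 6 vs 4] → B does not strictly dominate C (column X: 1 ≤ 2)
  C vs A: [2 vs 6, 2 vs 4, 4 vs 4] → C does not strictly dominate A (column X: 2 ≤ 6)
  C vs B: [2 vs 1, 2 vs 4, 4 vs 6] → C does not strictly dominate B (column Y: 2 ≤ 4)
No single strategy strictly dominates all others → no strictly dominant strategy.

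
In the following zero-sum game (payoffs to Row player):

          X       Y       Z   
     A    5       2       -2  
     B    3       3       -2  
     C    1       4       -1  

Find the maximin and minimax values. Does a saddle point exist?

Maximin = -1, Minimax = -1, Saddle: True

Work:
Row minimums: [-2, -2, -1] → maximin = -1
Column maximums: [5, 4, -1] → minimax = -1
Saddle point exists! Game value = -1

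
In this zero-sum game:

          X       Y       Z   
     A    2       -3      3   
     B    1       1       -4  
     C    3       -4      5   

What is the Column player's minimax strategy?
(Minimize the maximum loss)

Column should play Y, value = 1

Work:
Column player minimizes Row's maximum payoff:
Column X: max payoff to Row = 3
Column Y: max payoff to Row = 1
Column Z: max payoff to Row = 5
Minimum is 1, achieved by column Y.
Minimax strategy: Y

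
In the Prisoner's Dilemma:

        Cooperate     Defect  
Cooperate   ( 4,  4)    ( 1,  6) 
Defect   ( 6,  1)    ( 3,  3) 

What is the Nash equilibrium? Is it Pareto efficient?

(Defect, Defect) is NE; not Pareto efficient

Work:
Defect dominates Cooperate for both players:
If P2 cooperates: Defect (6) > Cooperate (4)
If P2 defects: Defect (3) > Cooperate (1)
NE: (Defect, Defect) with payoff (3, 3)
But (Cooperate, Cooperate) = (4, 4) Pareto dominates (3, 3)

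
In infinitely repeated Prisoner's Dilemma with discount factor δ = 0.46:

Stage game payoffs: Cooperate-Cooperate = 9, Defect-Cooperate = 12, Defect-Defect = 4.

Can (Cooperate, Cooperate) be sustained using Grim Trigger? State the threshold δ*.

δ* = 0.375; since δ = 0.46 ≥ 0.375, cooperation can be sustained

Work:
For Grim Trigger:
Cooperate forever: 9/(1-δ)
Defect then punished: 12 + 4·δ/(1-δ)
Need: 9/(1-δ) ≥ 12 + 4·δ/(1-δ)
Solving: δ ≥ (T-R)/(T-P) = (12-9)/(12-4) = 0.375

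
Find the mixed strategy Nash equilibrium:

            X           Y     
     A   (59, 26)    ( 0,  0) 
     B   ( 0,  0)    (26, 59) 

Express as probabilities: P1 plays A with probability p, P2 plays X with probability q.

p = 0.6941, q = 0.3059

Work:
Find probabilities that make opponent indifferent:
P2 chooses q to make P1 indifferent between A and B
P1 chooses p to make P2 indifferent between X and Y
Mixed NE: P1 plays (A: 0.6941, B: 0.3059), P2 plays (X: 0.3059, Y: 0.6941)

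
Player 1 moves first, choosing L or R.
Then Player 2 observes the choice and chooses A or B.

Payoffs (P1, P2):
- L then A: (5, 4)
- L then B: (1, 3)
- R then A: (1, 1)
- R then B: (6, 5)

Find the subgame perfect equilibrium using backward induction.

P1 plays R, P2 plays A after L and B after R; Payoff (6, 5)

Work:
Backward induction:
After L: P2 chooses A → P1 gets 5
After R: P2 chooses B → P1 gets 6
P1 chooses R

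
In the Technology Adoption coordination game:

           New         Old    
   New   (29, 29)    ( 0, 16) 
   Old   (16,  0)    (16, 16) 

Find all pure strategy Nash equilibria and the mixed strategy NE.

Pure NE: (New, New) and (Old, Old); Mixed NE: p = 0.5517, q = 0.5517

Work:
Check pure NE:
(New, New): (29, 29) - no unilateral deviation beneficial
(Old, Old): (16, 16) - no unilateral deviation beneficial
Mixed NE: P1 plays New with p = 0.5517, P2 plays New with q = 0.5517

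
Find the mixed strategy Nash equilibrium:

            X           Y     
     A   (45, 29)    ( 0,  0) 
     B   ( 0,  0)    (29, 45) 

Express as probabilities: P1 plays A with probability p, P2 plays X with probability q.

p = 0.6081, q = 0.3919

Work:
Find probabilities that make opponent indifferent:
P2 chooses q to make P1 indifferent between A and B
P1 chooses p to make P2 indifferent between X and Y
Mixed NE: P1 plays (A: 0.6081, B: 0.3919), P2 plays (X: 0.3919, Y: 0.6081)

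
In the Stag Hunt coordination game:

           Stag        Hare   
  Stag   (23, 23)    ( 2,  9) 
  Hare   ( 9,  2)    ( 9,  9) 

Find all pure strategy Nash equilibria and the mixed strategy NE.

Pure NE: (Stag, Stag) and (Hare, Hare); Mixed NE: p = 0.3333, q = 0.3333

Work:
Check pure NE:
(Stag, Stag): (23, 23) - no unilateral deviation beneficial
(Hare, Hare): (9, 9) - no unilateral deviation beneficial
Mixed NE: P1 plays Stag with p = 0.3333, P2 plays Stag with q = 0.3333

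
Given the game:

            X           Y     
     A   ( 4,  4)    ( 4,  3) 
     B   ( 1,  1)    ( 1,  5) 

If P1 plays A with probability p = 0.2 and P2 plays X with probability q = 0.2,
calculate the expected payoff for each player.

E[P1] = 1.6, E[P2] = 4.0

Work:
E[P1] = p·q·π₁(A,X) + p·(1-q)·π₁(A,Y) + (1-p)·q·π₁(B,X) + (1-p)·(1-q)·π₁(B,Y)
= 0.2·0.2·4 + 0.2·0.8·4 + 0.8·0.2·1 + 0.8·0.8·1
= 1.6

E[P2] = 4.0 (similar calculation)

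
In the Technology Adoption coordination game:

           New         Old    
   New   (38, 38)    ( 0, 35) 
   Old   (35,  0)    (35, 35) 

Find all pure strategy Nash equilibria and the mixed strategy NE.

Pure NE: (New, New) and (Old, Old); Mixed NE: p = 0.9211, q = 0.9211

Work:
Check pure NE:
(New, New): (38, 38) - no unilateral deviation beneficial
(Old, Old): (35, 35) - no unilateral deviation beneficial
Mixed NE: P1 plays New with p = 0.9211, P2 plays New with q = 0.9211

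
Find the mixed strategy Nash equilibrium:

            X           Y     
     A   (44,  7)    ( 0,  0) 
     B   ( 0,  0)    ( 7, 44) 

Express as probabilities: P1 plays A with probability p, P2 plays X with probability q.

p = 0.8627, q = 0.1373

Work:
Find probabilities that make opponent indifferent:
P2 chooses q to make P1 indifferent between A and B
P1 chooses p to make P2 indifferent between X and Y
Mixed NE: P1 plays (A: 0.8627, B: 0.1373), P2 plays (X: 0.1373, Y: 0.8627)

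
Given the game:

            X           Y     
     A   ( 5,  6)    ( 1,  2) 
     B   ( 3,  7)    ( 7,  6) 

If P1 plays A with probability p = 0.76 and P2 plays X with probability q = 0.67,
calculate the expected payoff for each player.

E[P1] = 3.8336, E[P2] = 5.1576

Work:
E[P1] = p·q·π₁(A,X) + p·(1-q)·π₁(A,Y) + (1-p)·q·π₁(B,X) + (1-p)·(1-q)·π₁(B,Y)
= 0.76·0.67·5 + 0.76·0.33·1 + 0.24·0.67·3 + 0.24·0.33·7
= 3.8336

E[P2] = 5.1576 (similar calculation)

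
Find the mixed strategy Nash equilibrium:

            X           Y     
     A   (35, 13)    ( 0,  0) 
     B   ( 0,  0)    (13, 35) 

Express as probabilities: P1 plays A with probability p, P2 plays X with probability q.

p = 0.7292, q = 0.2708

Work:
Find probabilities that make opponent indifferent:
P2 chooses q to make P1 indifferent between A and B
P1 chooses p to make P2 indifferent between X and Y
Mixed NE: P1 plays (A: 0.7292, B: 0.2708), P2 plays (X: 0.2708, Y: 0.7292)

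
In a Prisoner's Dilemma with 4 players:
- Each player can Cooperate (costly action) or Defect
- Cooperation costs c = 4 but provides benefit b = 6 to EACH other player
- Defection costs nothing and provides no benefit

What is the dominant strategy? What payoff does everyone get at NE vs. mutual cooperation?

Dominant: Defect; NE payoff = 0; Coop payoff = 14

Work:
Defect dominates (saves cost c = 4, benefit to others is external)
NE: All defect → everyone gets 0
If all cooperate: each receives (3)×6 - 4 = 14
Social dilemma: 14 > 0 but NE gives 0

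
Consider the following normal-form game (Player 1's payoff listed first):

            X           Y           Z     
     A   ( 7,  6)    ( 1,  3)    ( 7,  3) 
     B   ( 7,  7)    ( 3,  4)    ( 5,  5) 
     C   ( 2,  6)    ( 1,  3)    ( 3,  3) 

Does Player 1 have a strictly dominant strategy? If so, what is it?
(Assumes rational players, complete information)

No strictly dominant strategy exists for Player 1

Work:
A strategy strictly dominates another if it gives a strictly higher payoff against every opponent action. Compare each pair of P1's strategies column-by-column:
  A vs B: [7 vs 7, 1 vs 3, 7 vs 5] → A does not strictly dominate B (column X: 7 ≤ 7)
  A vs C: [7 vs 2, 1 vs 1, 7 vs 3] → A does not strictly dominate C (column Y: 1 ≤ 1)
  B vs A: [7 vs 7, 3 vs 1, 5 vs 7] → B does not strictly dominate A (column X: 7 ≤ 7)
  B vs C: [7 vs 2, 3 vs 1, 5 vs 3] → B strictly dominates C
  C vs A: [2 vs 7, 1 vs 1, 3 vs 7] → C does not strictly dominate A (column X: 2 ≤ 7)
  C vs B: [2 vs 7, 1 vs 3, 3 vs 5] → C does not strictly dominate B (column X: 2 ≤ 7)
No single strategy strictly dominates all others → no strictly dominant strategy.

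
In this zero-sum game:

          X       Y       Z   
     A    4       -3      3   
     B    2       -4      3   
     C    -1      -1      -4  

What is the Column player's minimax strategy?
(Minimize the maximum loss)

Column should play Y, value = -1

Work:
Column player minimizes Row's maximum payoff:
Column X: max payoff to Row = 4
Column Y: max payoff to Row = -1
Column Z: max payoff to Row = 3
Minimum is -1, achieved by column Y.
Minimax strategy: Y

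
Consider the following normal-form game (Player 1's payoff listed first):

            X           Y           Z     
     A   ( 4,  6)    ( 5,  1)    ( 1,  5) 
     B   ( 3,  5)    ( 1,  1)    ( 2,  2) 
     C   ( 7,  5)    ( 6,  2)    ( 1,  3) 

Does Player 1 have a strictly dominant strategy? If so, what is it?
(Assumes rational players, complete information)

No strictly dominant strategy exists for Player 1

Work:
A strategy strictly dominates another if it gives a strictly higher payoff against every opponent action. Compare each pair of P1's strategies column-by-column:
  A vs B: [4 vs 3, 5 vs 1, 1 vs 2] → A does not strictly dominate B (column Z: 1 ≤ 2)
  A vs C: [4 vs 7, 5 vs 6, 1 vs 1] → A does not strictly dominate C (column X: 4 ≤ 7)
  B vs A: [3 vs 4, 1 vs 5, 2 vs 1] → B does not strictly dominate A (column X: 3 ≤ 4)
  B vs C: [3 vs 7, 1 vs 6, 2 vs 1] → B does not strictly dominate C (column X: 3 ≤ 7)
  C vs A: [7 vs 4, 6 vs 5, 1 vs 1] → C does not strictly dominate A (column Z: 1 ≤ 1)
  C vs B: [7 vs 3, 6 vs 1, 1 vs 2] → C does not strictly dominate B (column Z: 1 ≤ 2)
No single strategy strictly dominates all others → no strictly dominant strategy.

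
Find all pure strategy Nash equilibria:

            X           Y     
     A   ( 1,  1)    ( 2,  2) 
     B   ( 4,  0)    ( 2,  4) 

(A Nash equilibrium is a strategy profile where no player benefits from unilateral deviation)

Nash equilibrium: (A, Y), (B, Y)

Work:
Best responses:
  P1 vs X: payoffs [1, 4] → best response B (payoff 4)
  P1 vs Y: payoffs [2, 2] → best response A/B (payoff 2)
  P2 vs A: payoffs [1, 2] → best response Y (payoff 2)
  P2 vs B: payoffs [0, 4] → best response Y (payoff 4)
Mutual best responses: (A,Y), (B,Y) → Nash equilibria.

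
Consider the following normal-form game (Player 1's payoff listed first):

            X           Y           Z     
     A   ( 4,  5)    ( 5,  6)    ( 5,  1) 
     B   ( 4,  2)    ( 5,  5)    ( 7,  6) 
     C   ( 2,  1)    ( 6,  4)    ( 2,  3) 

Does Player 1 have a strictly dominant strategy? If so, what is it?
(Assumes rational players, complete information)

No strictly dominant strategy exists for Player 1

Work:
A strategy strictly dominates another if it gives a strictly higher payoff against every opponent action. Compare each pair of P1's strategies column-by-column:
  A vs B: [4 vs 4, 5 vs 5, 5 vs 7] → A does not strictly dominate B (column X: 4 ≤ 4)
  A vs C: [4 vs 2, 5 vs 6, 5 vs 2] → A does not strictly dominate C (column Y: 5 ≤ 6)
  B vs A: [4 vs 4, 5 vs 5, 7 vs 5] → B does not strictly dominate A (column X: 4 ≤ 4)
  B vs C: [4 vs 2, 5 vs 6, 7 vs 2] → B does not strictly dominate C (column Y: 5 ≤ 6)
  C vs A: [2 vs 4, 6 vs 5, 2 vs 5] → C does not strictly dominate A (column X: 2 ≤ 4)
  C vs B: [2 vs 4, 6 vs 5, 2 vs 7] → C does not strictly dominate B (column X: 2 ≤ 4)
No single strategy strictly dominates all others → no strictly dominant strategy.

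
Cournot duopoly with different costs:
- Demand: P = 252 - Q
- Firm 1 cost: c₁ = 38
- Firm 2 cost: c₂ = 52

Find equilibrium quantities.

q₁* = 76.0, q₂* = 62.0

Work:
Reaction: q₁ = (252 - 38 - q₂)/2
Reaction: q₂ = (252 - 52 - q₁)/2
Solve simultaneously:
q₁* = (252 - 2×38 + 52)/3 = 76.0
q₂* = (252 - 2×52 + 38)/3 = 62.0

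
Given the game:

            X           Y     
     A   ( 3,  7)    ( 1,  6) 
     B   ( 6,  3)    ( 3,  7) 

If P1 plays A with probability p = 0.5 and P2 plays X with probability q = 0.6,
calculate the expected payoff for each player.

E[P1] = 3.5, E[P2] = 5.6

Work:
E[P1] = p·q·π₁(A,X) + p·(1-q)·π₁(A,Y) + (1-p)·q·π₁(B,X) + (1-p)·(1-q)·π₁(B,Y)
= 0.5·0.6·3 + 0.5·0.4·1 + 0.5·0.6·6 + 0.5·0.4·3
= 3.5

E[P2] = 5.6 (similar calculation)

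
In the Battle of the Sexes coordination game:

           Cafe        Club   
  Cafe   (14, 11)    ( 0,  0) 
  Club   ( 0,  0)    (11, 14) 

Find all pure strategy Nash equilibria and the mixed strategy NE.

Pure NE: (Cafe, Cafe) and (Club, Club); Mixed NE: p = 0.56, q = 0.44

Work:
Check pure NE:
(Cafe, Cafe): (14, 11) - no unilateral deviation beneficial
(Club, Club): (11, 14) - no unilateral deviation beneficial
Mixed NE: P1 plays Cafe with p = 0.56, P2 plays Cafe with q = 0.44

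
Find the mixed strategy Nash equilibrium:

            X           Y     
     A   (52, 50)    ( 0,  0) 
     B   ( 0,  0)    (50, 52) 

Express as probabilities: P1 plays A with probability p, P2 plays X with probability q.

p = 0.5098, q = 0.4902

Work:
Find probabilities that make opponent indifferent:
P2 chooses q to make P1 indifferent between A and B
P1 chooses p to make P2 indifferent between X and Y
Mixed NE: P1 plays (A: 0.5098, B: 0.4902), P2 plays (X: 0.4902, Y: 0.5098)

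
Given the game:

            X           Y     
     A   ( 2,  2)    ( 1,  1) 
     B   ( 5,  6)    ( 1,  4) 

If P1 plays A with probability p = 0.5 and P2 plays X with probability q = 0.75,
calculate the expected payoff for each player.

E[P1] = 2.875, E[P2] = 3.625

Work:
E[P1] = p·q·π₁(A,X) + p·(1-q)·π₁(A,Y) + (1-p)·q·π₁(B,X) + (1-p)·(1-q)·π₁(B,Y)
= 0.5·0.75·2 + 0.5·0.25·1 + 0.5·0.75·5 + 0.5·0.25·1
= 2.875

E[P2] = 3.625 (similar calculation)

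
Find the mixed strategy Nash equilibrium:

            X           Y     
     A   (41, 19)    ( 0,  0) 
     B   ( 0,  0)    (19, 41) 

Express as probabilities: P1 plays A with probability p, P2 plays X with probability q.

p = 0.6833, q = 0.3167

Work:
Find probabilities that make opponent indifferent:
P2 chooses q to make P1 indifferent between A and B
P1 chooses p to make P2 indifferent between X and Y
Mixed NE: P1 plays (A: 0.6833, B: 0.3167), P2 plays (X: 0.3167, Y: 0.6833)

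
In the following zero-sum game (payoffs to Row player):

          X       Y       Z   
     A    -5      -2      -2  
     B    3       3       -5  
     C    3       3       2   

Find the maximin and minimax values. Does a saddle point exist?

Maximin = 2, Minimax = 2, Saddle: True

Work:
Row minimums: [-5, -5, 2] → maximin = 2
Column maximums: [3, 3, 2] → minimax = 2
Saddle point exists! Game value = 2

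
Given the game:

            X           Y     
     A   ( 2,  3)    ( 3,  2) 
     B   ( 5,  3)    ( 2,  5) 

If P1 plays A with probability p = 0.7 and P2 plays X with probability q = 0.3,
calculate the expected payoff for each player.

E[P1] = 2.76, E[P2] = 2.93

Work:
E[P1] = p·q·π₁(A,X) + p·(1-q)·π₁(A,Y) + (1-p)·q·π₁(B,X) + (1-p)·(1-q)·π₁(B,Y)
= 0.7·0.3·2 + 0.7·0.7·3 + 0.3·0.3·5 + 0.3·0.7·2
= 2.76

E[P2] = 2.93 (similar calculation)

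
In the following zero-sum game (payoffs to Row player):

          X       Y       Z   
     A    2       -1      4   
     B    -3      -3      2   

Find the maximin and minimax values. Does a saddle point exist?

Maximin = -1, Minimax = -1, Saddle: True

Work:
Row minimums: [-1, -3] → maximin = -1
Column maximums: [2, -1, 4] → minimax = -1
Saddle point exists! Game value = -1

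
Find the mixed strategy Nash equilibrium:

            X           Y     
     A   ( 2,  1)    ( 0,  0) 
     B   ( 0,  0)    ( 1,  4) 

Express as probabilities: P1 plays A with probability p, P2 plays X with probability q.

p = 0.8, q = 0.3333

Work:
Find probabilities that make opponent indifferent:
P2 chooses q to make P1 indifferent between A and B
P1 chooses p to make P2 indifferent between X and Y
Mixed NE: P1 plays (A: 0.8, B: 0.2), P2 plays (X: 0.3333, Y: 0.6667)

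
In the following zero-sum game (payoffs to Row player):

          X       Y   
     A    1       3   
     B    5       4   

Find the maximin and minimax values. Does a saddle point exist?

Maximin = 4, Minimax = 4, Saddle: True

Work:
Row minimums: [1, 4] → maximin = 4
Column maximums: [5, 4] → minimax = 4
Saddle point exists! Game value = 4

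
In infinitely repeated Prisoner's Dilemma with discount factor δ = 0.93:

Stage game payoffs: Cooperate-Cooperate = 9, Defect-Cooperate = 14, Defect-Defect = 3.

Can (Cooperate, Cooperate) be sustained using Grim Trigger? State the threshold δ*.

δ* = 0.4545; since δ = 0.93 ≥ 0.4545, cooperation can be sustained

Work:
For Grim Trigger:
Cooperate forever: 9/(1-δ)
Defect then punished: 14 + 3·δ/(1-δ)
Need: 9/(1-δ) ≥ 14 + 3·δ/(1-δ)
Solving: δ ≥ (T-R)/(T-P) = (14-9)/(14-3) = 0.4545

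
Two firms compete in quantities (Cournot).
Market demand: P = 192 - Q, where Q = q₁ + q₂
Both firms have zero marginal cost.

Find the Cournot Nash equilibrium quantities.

q₁* = q₂* = 64.0; P* = 64.0

Work:
Profit: π_i = P·q_i = (a - q_i - q_j)·q_i
FOC: ∂π_i/∂q_i = a - 2q_i - q_j = 0
Reaction function: q_i = (192 - q_j)/2
Symmetry: q* = 192/3 = 64.0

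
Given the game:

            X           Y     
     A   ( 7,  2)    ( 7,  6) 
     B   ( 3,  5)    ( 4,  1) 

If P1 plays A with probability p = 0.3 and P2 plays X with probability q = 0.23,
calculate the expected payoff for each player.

E[P1] = 4.739, E[P2] = 2.868

Work:
E[P1] = p·q·π₁(A,X) + p·(1-q)·π₁(A,Y) + (1-p)·q·π₁(B,X) + (1-p)·(1-q)·π₁(B,Y)
= 0.3·0.23·7 + 0.3·0.77·7 + 0.7·0.23·3 + 0.7·0.77·4
= 4.739

E[P2] = 2.868 (similar calculation)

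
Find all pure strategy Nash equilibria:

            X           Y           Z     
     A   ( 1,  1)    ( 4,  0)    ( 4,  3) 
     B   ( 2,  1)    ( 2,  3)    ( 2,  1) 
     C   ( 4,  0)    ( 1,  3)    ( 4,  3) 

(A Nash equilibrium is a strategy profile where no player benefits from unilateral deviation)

Nash equilibrium: (A, Z), (C, Z)

Work:
Best responses:
  P1 vs X: payoffs [1, 2, 4] → best response C (payoff 4)
  P1 vs Y: payoffs [4, 2, 1] → best response A (payoff 4)
  P1 vs Z: payoffs [4, 2, 4] → best response A/C (payoff 4)
  P2 vs A: payoffs [1, 0, 3] → best response Z (payoff 3)
  P2 vs B: payoffs [1, 3, 1] → best response Y (payoff 3)
  P2 vs C: payoffs [0, 3, 3] → best response Y/Z (payoff 3)
Mutual best responses: (A,Z), (C,Z) → Nash equilibria.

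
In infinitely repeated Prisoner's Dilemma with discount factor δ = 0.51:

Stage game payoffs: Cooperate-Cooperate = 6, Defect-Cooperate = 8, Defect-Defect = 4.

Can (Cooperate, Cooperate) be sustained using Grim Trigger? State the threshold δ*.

δ* = 0.5; since δ = 0.51 ≥ 0.5, cooperation can be sustained

Work:
For Grim Trigger:
Cooperate forever: 6/(1-δ)
Defect then punished: 8 + 4·δ/(1-δ)
Need: 6/(1-δ) ≥ 8 + 4·δ/(1-δ)
Solving: δ ≥ (T-R)/(T-P) = (8-6)/(8-4) = 0.5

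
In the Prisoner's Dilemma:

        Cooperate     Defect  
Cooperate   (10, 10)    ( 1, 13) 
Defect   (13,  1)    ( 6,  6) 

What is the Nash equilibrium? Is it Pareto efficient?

(Defect, Defect) is NE; not Pareto efficient

Work:
Defect dominates Cooperate for both players:
If P2 cooperates: Defect (13) > Cooperate (10)
If P2 defects: Defect (6) > Cooperate (1)
NE: (Defect, Defect) with payoff (6, 6)
But (Cooperate, Cooperate) = (10, 10) Pareto dominates (6, 6)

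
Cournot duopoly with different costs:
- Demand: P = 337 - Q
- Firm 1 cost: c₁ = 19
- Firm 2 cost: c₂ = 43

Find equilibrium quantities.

q₁* = 114.0, q₂* = 90.0

Work:
Reaction: q₁ = (337 - 19 - q₂)/2
Reaction: q₂ = (337 - 43 - q₁)/2
Solve simultaneously:
q₁* = (337 - 2×19 + 43)/3 = 114.0
q₂* = (337 - 2×43 + 19)/3 = 90.0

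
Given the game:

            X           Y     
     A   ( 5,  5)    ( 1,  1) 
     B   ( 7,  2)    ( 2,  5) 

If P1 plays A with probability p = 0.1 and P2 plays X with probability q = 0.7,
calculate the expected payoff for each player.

E[P1] = 5.33, E[P2] = 2.99

Work:
E[P1] = p·q·π₁(A,X) + p·(1-q)·π₁(A,Y) + (1-p)·q·π₁(B,X) + (1-p)·(1-q)·π₁(B,Y)
= 0.1·0.7·5 + 0.1·0.3·1 + 0.9·0.7·7 + 0.9·0.3·2
= 5.33

E[P2] = 2.99 (similar calculation)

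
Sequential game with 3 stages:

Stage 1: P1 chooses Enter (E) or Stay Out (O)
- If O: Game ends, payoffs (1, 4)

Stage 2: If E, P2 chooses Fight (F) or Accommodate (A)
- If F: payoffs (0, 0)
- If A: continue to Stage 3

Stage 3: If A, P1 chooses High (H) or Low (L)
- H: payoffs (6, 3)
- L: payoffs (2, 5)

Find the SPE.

SPE: (E, A, H); Outcome (6, 3)

Work:
Stage 3: P1 chooses H (6 vs 2)
Stage 2: P2: F->0, A->3 (anticipating H). Choose A
Stage 1: P1: O->1, E->6 (anticipating A, H). Choose E
SPE path: E -> A -> H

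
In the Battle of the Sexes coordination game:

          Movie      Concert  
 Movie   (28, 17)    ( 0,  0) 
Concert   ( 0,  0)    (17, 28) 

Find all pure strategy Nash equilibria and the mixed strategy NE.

Pure NE: (Movie, Movie) and (Concert, Concert); Mixed NE: p = 0.6222, q = 0.3778

Work:
Check pure NE:
(Movie, Movie): (28, 17) - no unilateral deviation beneficial
(Concert, Concert): (17, 28) - no unilateral deviation beneficial
Mixed NE: P1 plays Movie with p = 0.6222, P2 plays Movie with q = 0.3778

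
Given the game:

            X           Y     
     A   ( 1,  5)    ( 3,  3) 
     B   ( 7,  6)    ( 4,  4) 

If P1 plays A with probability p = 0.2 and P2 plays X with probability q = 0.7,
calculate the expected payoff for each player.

E[P1] = 5.2, E[P2] = 5.2

Work:
E[P1] = p·q·π₁(A,X) + p·(1-q)·π₁(A,Y) + (1-p)·q·π₁(B,X) + (1-p)·(1-q)·π₁(B,Y)
= 0.2·0.7·1 + 0.2·0.3·3 + 0.8·0.7·7 + 0.8·0.3·4
= 5.2

E[P2] = 5.2 (similar calculation)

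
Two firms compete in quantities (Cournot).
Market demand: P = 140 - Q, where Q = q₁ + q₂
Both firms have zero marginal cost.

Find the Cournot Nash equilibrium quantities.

q₁* = q₂* = 46.67; P* = 46.67

Work:
Profit: π_i = P·q_i = (a - q_i - q_j)·q_i
FOC: ∂π_i/∂q_i = a - 2q_i - q_j = 0
Reaction function: q_i = (140 - q_j)/2
Symmetry: q* = 140/3 = 46.67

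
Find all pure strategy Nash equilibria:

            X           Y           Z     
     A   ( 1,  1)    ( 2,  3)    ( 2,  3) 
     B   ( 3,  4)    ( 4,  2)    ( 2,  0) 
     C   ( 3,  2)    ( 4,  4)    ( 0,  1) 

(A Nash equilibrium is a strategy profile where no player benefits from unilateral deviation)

Nash equilibrium: (A, Z), (B, X), (C, Y)

Work:
Best responses:
  P1 vs X: payoffs [1, 3, 3] → best response B/C (payoff 3)
  P1 vs Y: payoffs [2, 4, 4] → best response B/C (payoff 4)
  P1 vs Z: payoffs [2, 2, 0] → best response A/B (payoff 2)
  P2 vs A: payoffs [1, 3, 3] → best response Y/Z (payoff 3)
  P2 vs B: payoffs [4, 2, 0] → best response X (payoff 4)
  P2 vs C: payoffs [2, 4, 1] → best response Y (payoff 4)
Mutual best responses: (A,Z), (B,X), (C,Y) → Nash equilibria.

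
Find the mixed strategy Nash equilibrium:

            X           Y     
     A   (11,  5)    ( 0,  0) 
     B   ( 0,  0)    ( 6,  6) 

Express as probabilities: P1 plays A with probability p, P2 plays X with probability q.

p = 0.5455, q = 0.3529

Work:
Find probabilities that make opponent indifferent:
P2 chooses q to make P1 indifferent between A and B
P1 chooses p to make P2 indifferent between X and Y
Mixed NE: P1 plays (A: 0.5455, B: 0.4545), P2 plays (X: 0.3529, Y: 0.6471)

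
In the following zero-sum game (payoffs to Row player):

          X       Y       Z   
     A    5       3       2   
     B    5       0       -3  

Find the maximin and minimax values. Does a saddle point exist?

Maximin = 2, Minimax = 2, Saddle: True

Work:
Row minimums: [2, -3] → maximin = 2
Column maximums: [5, 3, 2] → minimax = 2
Saddle point exists! Game value = 2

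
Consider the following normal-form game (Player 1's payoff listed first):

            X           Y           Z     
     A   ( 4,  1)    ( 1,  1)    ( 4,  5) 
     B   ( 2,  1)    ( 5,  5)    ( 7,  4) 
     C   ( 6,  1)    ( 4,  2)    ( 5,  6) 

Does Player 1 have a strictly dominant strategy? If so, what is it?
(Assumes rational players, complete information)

No strictly dominant strategy exists for Player 1

Work:
A strategy strictly dominates another if it gives a strictly higher payoff against every opponent action. Compare each pair of P1's strategies column-by-column:
  A vs B: [4 vs 2, 1 vs 5, 4 vs 7] → A does not strictly dominate B (column Y: 1 ≤ 5)
  A vs C: [4 vs 6, 1 vs 4, 4 vs 5] → A does not strictly dominate C (column X: 4 ≤ 6)
  B vs A: [2 vs 4, 5 vs 1, 7 vs 4] → B does not strictly dominate A (column X: 2 ≤ 4)
  B vs C: [2 vs 6, 5 vs 4, 7 vs 5] → B does not strictly dominate C (column X: 2 ≤ 6)
  C vs A: [6 vs 4, 4 vs 1, 5 vs 4] → C strictly dominates A
  C vs B: [6 vs 2, 4 vs 5, 5 vs 7] → C does not strictly dominate B (column Y: 4 ≤ 5)
No single strategy strictly dominates all others → no strictly dominant strategy.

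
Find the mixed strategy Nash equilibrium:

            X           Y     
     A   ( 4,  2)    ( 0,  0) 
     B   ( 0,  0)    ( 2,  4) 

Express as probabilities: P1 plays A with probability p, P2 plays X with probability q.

p = 0.6667, q = 0.3333

Work:
Find probabilities that make opponent indifferent:
P2 chooses q to make P1 indifferent between A and B
P1 chooses p to make P2 indifferent between X and Y
Mixed NE: P1 plays (A: 0.6667, B: 0.3333), P2 plays (X: 0.3333, Y: 0.6667)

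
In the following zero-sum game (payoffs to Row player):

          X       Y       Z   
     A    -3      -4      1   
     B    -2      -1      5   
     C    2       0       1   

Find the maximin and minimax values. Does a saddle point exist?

Maximin = 0, Minimax = 0, Saddle: True

Work:
Row minimums: [-4, -2, 0] → maximin = 0
Column maximums: [2, 0, 5] → minimax = 0
Saddle point exists! Game value = 0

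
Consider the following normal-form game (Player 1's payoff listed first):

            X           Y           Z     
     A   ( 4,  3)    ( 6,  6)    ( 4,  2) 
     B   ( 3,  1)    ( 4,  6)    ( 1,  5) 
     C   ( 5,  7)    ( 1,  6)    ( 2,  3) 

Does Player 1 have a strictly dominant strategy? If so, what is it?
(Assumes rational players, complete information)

No strictly dominant strategy exists for Player 1

Work:
A strategy strictly dominates another if it gives a strictly higher payoff against every opponent action. Compare each pair of P1's strategies column-by-column:
  A vs B: [4 vs 3, 6 vs 4, 4 vs 1] → A strictly dominates B
  A vs C: [4 vs 5, 6 vs 1, 4 vs 2] → A does not strictly dominate C (column X: 4 ≤ 5)
  B vs A: [3 vs 4, 4 vs 6, 1 vs 4] → B does not strictly dominate A (column X: 3 ≤ 4)
  B vs C: [3 vs 5, 4 vs 1, 1 vs 2] → B does not strictly dominate C (column X: 3 ≤ 5)
  C vs A: [5 vs 4, 1 vs 6, 2 vs 4] → C does not strictly dominate A (column Y: 1 ≤ 6)
  C vs B: [5 vs 3, 1 vs 4, 2 vs 1] → C does not strictly dominate B (column Y: 1 ≤ 4)
No single strategy strictly dominates all others → no strictly dominant strategy.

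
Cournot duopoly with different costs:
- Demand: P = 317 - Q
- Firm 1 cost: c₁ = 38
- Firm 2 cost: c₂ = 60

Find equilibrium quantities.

q₁* = 100.33, q₂* = 78.33

Work:
Reaction: q₁ = (317 - 38 - q₂)/2
Reaction: q₂ = (317 - 60 - q₁)/2
Solve simultaneously:
q₁* = (317 - 2×38 + 60)/3 = 100.33
q₂* = (317 - 2×60 + 38)/3 = 78.33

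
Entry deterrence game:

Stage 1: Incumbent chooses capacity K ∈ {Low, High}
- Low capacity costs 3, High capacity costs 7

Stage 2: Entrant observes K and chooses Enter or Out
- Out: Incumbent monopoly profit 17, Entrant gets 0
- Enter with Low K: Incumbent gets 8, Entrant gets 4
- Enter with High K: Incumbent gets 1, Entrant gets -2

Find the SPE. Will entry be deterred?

SPE: (High, Enter|Low, Out|High); Entry deterred. Incumbent net profit = 10

Work:
After Low K: Entrant enters (4 > 0)
After High K: Entrant stays out (-2 < 0)
Incumbent: Low → 8−3=5, High → 17−7=10
Incumbent chooses High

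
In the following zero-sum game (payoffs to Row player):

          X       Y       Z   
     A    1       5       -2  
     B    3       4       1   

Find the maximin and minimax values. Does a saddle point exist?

Maximin = 1, Minimax = 1, Saddle: True

Work:
Row minimums: [-2, 1] → maximin = 1
Column maximums: [3, 5, 1] → minimax = 1
Saddle point exists! Game value = 1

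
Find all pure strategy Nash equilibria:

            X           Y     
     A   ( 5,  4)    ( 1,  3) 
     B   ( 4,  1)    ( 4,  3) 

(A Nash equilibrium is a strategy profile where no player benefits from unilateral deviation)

Nash equilibrium: (A, X), (B, Y)

Work:
Best responses:
  P1 vs X: payoffs [5, 4] → best response A (payoff 5)
  P1 vs Y: payoffs [1, 4] → best response B (payoff 4)
  P2 vs A: payoffs [4, 3] → best response X (payoff 4)
  P2 vs B: payoffs [1, 3] → best response Y (payoff 3)
Mutual best responses: (A,X), (B,Y) → Nash equilibria.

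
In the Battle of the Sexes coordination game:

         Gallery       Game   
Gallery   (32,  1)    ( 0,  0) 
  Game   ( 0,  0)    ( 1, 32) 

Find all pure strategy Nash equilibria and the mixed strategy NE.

Pure NE: (Gallery, Gallery) and (Game, Game); Mixed NE: p = 0.9697, q = 0.0303

Work:
Check pure NE:
(Gallery, Gallery): (32, 1) - no unilateral deviation beneficial
(Game, Game): (1, 32) - no unilateral deviation beneficial
Mixed NE: P1 plays Gallery with p = 0.9697, P2 plays Gallery with q = 0.0303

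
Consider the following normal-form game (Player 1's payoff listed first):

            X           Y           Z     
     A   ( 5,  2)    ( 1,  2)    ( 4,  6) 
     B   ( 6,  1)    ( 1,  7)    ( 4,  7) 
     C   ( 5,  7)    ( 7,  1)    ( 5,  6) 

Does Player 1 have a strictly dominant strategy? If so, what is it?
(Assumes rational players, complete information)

No strictly dominant strategy exists for Player 1

Work:
A strategy strictly dominates another if it gives a strictly higher payoff against every opponent action. Compare each pair of P1's strategies column-by-column:
  A vs B: [5 vs 6, 1 vs 1, 4 vs 4] → A does not strictly dominate B (column X: 5 ≤ 6)
  A vs C: [5 vs 5, 1 vs 7, 4 vs 5] → A does not strictly dominate C (column X: 5 ≤ 5)
  B vs A: [6 vs 5, 1 vs 1, 4 vs 4] → B does not strictly dominate A (column Y: 1 ≤ 1)
  B vs C: [6 vs 5, 1 vs 7, 4 vs 5] → B does not strictly dominate C (column Y: 1 ≤ 7)
  C vs A: [5 vs 5, 7 vs 1, 5 vs 4] → C does not strictly dominate A (column X: 5 ≤ 5)
  C vs B: [5 vs 6, 7 vs 1, 5 vs 4] → C does not strictly dominate B (column X: 5 ≤ 6)
No single strategy strictly dominates all others → no strictly dominant strategy.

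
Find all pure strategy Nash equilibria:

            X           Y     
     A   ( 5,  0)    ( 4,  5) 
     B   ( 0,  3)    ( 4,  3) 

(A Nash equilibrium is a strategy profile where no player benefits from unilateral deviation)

Nash equilibrium: (A, Y), (B, Y)

Work:
Best responses:
  P1 vs X: payoffs [5, 0] → best response A (payoff 5)
  P1 vs Y: payoffs [4, 4] → best response A/B (payoff 4)
  P2 vs A: payoffs [0, 5] → best response Y (payoff 5)
  P2 vs B: payoffs [3, 3] → best response X/Y (payoff 3)
Mutual best responses: (A,Y), (B,Y) → Nash equilibria.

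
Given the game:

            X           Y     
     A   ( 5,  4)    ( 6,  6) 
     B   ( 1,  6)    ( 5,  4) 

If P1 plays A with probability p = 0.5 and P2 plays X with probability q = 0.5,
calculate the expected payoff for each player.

E[P1] = 4.25, E[P2] = 5.0

Work:
E[P1] = p·q·π₁(A,X) + p·(1-q)·π₁(A,Y) + (1-p)·q·π₁(B,X) + (1-p)·(1-q)·π₁(B,Y)
= 0.5·0.5·5 + 0.5·0.5·6 + 0.5·0.5·1 + 0.5·0.5·5
= 4.25

E[P2] = 5.0 (similar calculation)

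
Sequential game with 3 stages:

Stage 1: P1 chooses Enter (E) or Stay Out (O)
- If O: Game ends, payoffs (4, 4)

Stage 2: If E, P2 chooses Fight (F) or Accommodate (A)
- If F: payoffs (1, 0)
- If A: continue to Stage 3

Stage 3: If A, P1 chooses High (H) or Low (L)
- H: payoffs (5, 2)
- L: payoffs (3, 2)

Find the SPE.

SPE: (E, A, H); Outcome (5, 2)

Work:
Stage 3: P1 chooses H (5 vs 3)
Stage 2: P2: F->0, A->2 (anticipating H). Choose A
Stage 1: P1: O->4, E->5 (anticipating A, H). Choose E
SPE path: E -> A -> H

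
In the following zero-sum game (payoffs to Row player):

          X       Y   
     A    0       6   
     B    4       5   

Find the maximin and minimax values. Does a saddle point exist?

Maximin = 4, Minimax = 4, Saddle: True

Work:
Row minimums: [0, 4] → maximin = 4
Column maximums: [4, 6] → minimax = 4
Saddle point exists! Game value = 4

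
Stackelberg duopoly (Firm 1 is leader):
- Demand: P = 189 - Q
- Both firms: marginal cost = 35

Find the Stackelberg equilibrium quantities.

q₁* (leader) = 77.0, q₂* (follower) = 38.5

Work:
Follower's reaction: q₂ = (a - c - q₁)/2
Leader substitutes: π₁ = q₁·(a - q₁ - (a-c-q₁)/2 - c)
FOC: q₁* = (189 - 35)/2 = 77.00
Then: q₂* = (189 - 35 - 77.0)/2 = 38.50
Leader has first-mover advantage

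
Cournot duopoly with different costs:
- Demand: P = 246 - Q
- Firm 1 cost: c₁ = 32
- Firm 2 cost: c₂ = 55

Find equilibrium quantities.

q₁* = 79.0, q₂* = 56.0

Work:
Reaction: q₁ = (246 - 32 - q₂)/2
Reaction: q₂ = (246 - 55 - q₁)/2
Solve simultaneously:
q₁* = (246 - 2×32 + 55)/3 = 79.0
q₂* = (246 - 2×55 + 32)/3 = 56.0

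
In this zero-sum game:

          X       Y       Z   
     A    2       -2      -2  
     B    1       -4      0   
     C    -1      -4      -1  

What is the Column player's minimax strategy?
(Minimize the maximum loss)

Column should play Y, value = -2

Work:
Column player minimizes Row's maximum payoff:
Column X: max payoff to Row = 2
Column Y: max payoff to Row = -2
Column Z: max payoff to Row = 0
Minimum is -2, achieved by column Y.
Minimax strategy: Y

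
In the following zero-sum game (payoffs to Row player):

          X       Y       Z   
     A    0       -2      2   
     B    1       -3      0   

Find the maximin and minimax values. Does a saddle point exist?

Maximin = -2, Minimax = -2, Saddle: True

Work:
Row minimums: [-2, -3] → maximin = -2
Column maximums: [1, -2, 2] → minimax = -2
Saddle point exists! Game value = -2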